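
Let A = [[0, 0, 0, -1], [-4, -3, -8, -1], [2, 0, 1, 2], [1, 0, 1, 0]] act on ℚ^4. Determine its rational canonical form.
The invariant factors of A (the non-unit diagonal entries of the Smith normal form of xI - A over ℚ[x]) are (x - 1)^2(x + 1)(x + 3), each dividing the next. The characteristic polynomial is their product, (x - 1)^2(x + 1)(x + 3).

The rational canonical form is the block-diagonal matrix of companion matrices C(f_i):
R = [[0, 0, 0, -3], [1, 0, 0, 2], [0, 1, 0, 4], [0, 0, 1, -2]].

R = [[0, 0, 0, -3], [1, 0, 0, 2], [0, 1, 0, 4], [0, 0, 1, -2]]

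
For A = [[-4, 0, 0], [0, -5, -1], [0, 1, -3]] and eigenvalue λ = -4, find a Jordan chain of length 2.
v_1 = [[0, 1, 0]]^T, v_2 = [[0, -1, 1]]^T

We seek v_1 ∈ ker((A + 4I)^2) \ ker(A + 4I), then set v_{i+1} = (A + 4I) v_i.

One such chain is v_1 = [[0, 1, 0]]^T, v_2 = [[0, -1, 1]]^T. Check: (A + 4I) v_2 = [[0, 0, 0]]^T = 0.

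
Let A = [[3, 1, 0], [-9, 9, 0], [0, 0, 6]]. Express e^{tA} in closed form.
A has Jordan form J = [[6, 1, 0], [0, 6, 0], [0, 0, 6]] with A = PJP^{-1}, so e^{tA} = P e^{tJ} P^{-1}.

For a Jordan block J_k(λ), e^{tJ_k(λ)} = e^{λt} · (I + tN + t^2 N^2/2! + ... + t^{k-1} N^{k-1}/(k-1)!) where N is the nilpotent superdiagonal part.

Assembling the blocks and conjugating back gives the entries of e^{tA} as shown above.

e^{tA} = [[(1 - 3*t)*e^{6*t}, t*e^{6*t}, 0], [-9*t*e^{6*t}, (3*t + 1)*e^{6*t}, 0], [0, 0, e^{6*t}]]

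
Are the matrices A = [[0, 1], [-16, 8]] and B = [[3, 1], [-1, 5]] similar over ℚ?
Yes.

Two matrices over a field are similar if and only if they have the same invariant factors.

Both A and B have characteristic polynomial (x - 4)^2 and minimal polynomial (x - 4)^2. Computing further, both have invariant factors (x - 4)^2. Hence A and B are similar.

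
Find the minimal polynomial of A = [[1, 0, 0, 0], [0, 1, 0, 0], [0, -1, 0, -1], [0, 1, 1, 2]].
The characteristic polynomial factors as (x - 1)^4. The minimal polynomial is ∏(x - λ)^{k_λ} where k_λ is the size of the largest Jordan block at λ.

For λ = 1: rank(A - I) = 1, and the largest Jordan block has size 2 (the smallest k with rank((A - I)^k) = rank((A - I)^(k+1))).

So m_A(x) = (x - 1)^2.

m_A(x) = (x - 1)^2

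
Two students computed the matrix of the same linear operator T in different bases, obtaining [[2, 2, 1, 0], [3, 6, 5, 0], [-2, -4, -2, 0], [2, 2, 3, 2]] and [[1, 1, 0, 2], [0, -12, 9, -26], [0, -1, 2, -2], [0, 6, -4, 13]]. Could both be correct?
trace(A) = 8 but trace(B) = 4. The trace is a similarity invariant, so A and B are not similar.

No.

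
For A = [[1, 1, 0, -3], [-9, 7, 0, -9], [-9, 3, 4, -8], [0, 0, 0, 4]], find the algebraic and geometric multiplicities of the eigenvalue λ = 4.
algebraic multiplicity 4, geometric multiplicity 2

The characteristic polynomial is (x - 4)^4, so the factor x - 4 appears with exponent 4: the algebraic multiplicity is 4.

rank(A - 4I) = 2, so the eigenspace has dimension 4 - 2 = 2: the geometric multiplicity is 2.

Since 2 < 4, A is not diagonalizable.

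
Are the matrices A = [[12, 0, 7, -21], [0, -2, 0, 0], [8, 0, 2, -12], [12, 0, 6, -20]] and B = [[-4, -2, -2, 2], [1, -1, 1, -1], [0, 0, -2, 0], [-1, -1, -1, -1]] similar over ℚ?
Yes.

Two matrices over a field are similar if and only if they have the same invariant factors.

Both A and B have characteristic polynomial (x + 2)^4 and minimal polynomial (x + 2)^2. Computing further, both have invariant factors x + 2, x + 2, (x + 2)^2. Hence A and B are similar.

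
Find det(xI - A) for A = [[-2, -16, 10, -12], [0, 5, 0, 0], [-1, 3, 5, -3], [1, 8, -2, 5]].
χ_A(x) = (x - 5)(x - 3)^2(x - 2)

xI - A = [[x + 2, 16, -10, 12], [0, x - 5, 0, 0], [1, -3, x - 5, 3], [-1, -8, 2, x - 5]].

Expanding det(xI - A) along the first row:
det(xI - A) = + (x + 2)·det([[x - 5, 0, 0], [-3, x - 5, 3], [-8, 2, x - 5]]) - (16)·det([[0, 0, 0], [1, x - 5, 3], [-1, 2, x - 5]]) + (-10)·det([[0, x - 5, 0], [1, -3, 3], [-1, -8, x - 5]]) - (12)·det([[0, x - 5, 0], [1, -3, x - 5], [-1, -8, 2]]).

Evaluating gives χ_A(x) = x^4 - 13x^3 + 61x^2 - 123x + 90 = (x - 5)(x - 3)^2(x - 2).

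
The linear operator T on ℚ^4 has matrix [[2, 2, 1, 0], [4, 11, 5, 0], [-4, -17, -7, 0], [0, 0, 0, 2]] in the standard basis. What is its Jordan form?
The characteristic polynomial is det(xI - A) = (x - 2)^4, so the eigenvalues are 2 (algebraic multiplicity 4).

For λ = 2: rank(A - 2I) = 2, rank((A - 2I)^2) = 1, rank((A - 2I)^3) = 0. The eigenspace has dimension 4 - 2 = 2, so there are 2 Jordan blocks; the rank sequence gives block sizes [3, 1].

Assembling the blocks gives the Jordan form J above.

J = [[2, 1, 0, 0], [0, 2, 1, 0], [0, 0, 2, 0], [0, 0, 0, 2]]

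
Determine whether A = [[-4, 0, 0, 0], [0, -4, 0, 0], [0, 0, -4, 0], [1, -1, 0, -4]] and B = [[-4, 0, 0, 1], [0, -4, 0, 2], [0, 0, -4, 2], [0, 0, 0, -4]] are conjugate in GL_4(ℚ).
Yes.

Two matrices over a field are similar if and only if they have the same invariant factors.

Both A and B have characteristic polynomial (x + 4)^4 and minimal polynomial (x + 4)^2. Computing further, both have invariant factors x + 4, x + 4, (x + 4)^2. Hence A and B are similar.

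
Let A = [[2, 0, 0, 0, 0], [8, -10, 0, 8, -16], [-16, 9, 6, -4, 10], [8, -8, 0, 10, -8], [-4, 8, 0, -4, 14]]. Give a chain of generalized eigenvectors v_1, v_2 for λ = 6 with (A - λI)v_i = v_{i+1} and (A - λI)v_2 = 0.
v_1 = [[0, 1, 0, 2, 0]]^T, v_2 = [[0, 0, 1, 0, 0]]^T

We seek v_1 ∈ ker((A - 6I)^2) \ ker(A - 6I), then set v_{i+1} = (A - 6I) v_i.

One such chain is v_1 = [[0, 1, 0, 2, 0]]^T, v_2 = [[0, 0, 1, 0, 0]]^T. Check: (A - 6I) v_2 = [[0, 0, 0, 0, 0]]^T = 0.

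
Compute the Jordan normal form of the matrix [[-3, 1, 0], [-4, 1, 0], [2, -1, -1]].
The characteristic polynomial is det(xI - A) = (x + 1)^3, so the eigenvalues are -1 (algebraic multiplicity 3).

For λ = -1: rank(A + I) = 1, rank((A + I)^2) = 0. The eigenspace has dimension 3 - 1 = 2, so there are 2 Jordan blocks; the rank sequence gives block sizes [2, 1].

Assembling the blocks gives the Jordan form J above.

J = [[-1, 1, 0], [0, -1, 0], [0, 0, -1]]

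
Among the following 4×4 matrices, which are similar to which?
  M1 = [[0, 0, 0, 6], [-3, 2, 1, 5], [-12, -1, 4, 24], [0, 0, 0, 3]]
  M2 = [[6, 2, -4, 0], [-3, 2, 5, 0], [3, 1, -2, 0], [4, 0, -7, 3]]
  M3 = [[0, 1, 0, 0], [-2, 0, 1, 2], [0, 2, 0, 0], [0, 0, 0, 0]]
2 classes: {M1, M2}, {M3}

Characteristic polynomials: χ_{M1} = x(x - 3)^3, χ_{M2} = x(x - 3)^3, χ_{M3} = x^4.

{M1, M2}: invariant factors x(x - 3)^3.

{M3}: invariant factors x, x^3.

Matrices are similar if and only if their invariant-factor lists agree; the partition into similarity classes is {M1, M2}, {M3}.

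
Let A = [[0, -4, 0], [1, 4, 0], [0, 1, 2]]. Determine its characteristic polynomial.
xI - A = [[x, 4, 0], [-1, x - 4, 0], [0, -1, x - 2]].

Expanding det(xI - A) along the first row:
det(xI - A) = + (x)·det([[x - 4, 0], [-1, x - 2]]) - (4)·det([[-1, 0], [0, x - 2]]) + (0)·det([[-1, x - 4], [0, -1]]).

Evaluating gives χ_A(x) = x^3 - 6x^2 + 12x - 8 = (x - 2)^3.

χ_A(x) = (x - 2)^3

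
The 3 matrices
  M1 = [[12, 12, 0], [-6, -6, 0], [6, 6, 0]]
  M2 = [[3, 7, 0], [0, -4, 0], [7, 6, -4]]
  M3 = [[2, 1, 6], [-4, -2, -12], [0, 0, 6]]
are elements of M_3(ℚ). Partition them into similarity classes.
3 classes: {M1}, {M2}, {M3}

Characteristic polynomials: χ_{M1} = x^2(x - 6), χ_{M2} = (x - 3)(x + 4)^2, χ_{M3} = x^2(x - 6).

{M1}: invariant factors x, x(x - 6).

{M2}: invariant factors (x - 3)(x + 4)^2.

{M3}: invariant factors x^2(x - 6).

Matrices are similar if and only if their invariant-factor lists agree; the partition into similarity classes is {M1}, {M2}, {M3}.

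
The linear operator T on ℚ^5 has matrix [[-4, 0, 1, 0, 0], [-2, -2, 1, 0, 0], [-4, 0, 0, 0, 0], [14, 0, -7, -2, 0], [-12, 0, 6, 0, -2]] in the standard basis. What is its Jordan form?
The characteristic polynomial is det(xI - A) = (x + 2)^5, so the eigenvalues are -2 (algebraic multiplicity 5).

For λ = -2: rank(A + 2I) = 1, rank((A + 2I)^2) = 0. The eigenspace has dimension 5 - 1 = 4, so there are 4 Jordan blocks; the rank sequence gives block sizes [2, 1, 1, 1].

Assembling the blocks gives the Jordan form J above.

J = [[-2, 1, 0, 0, 0], [0, -2, 0, 0, 0], [0, 0, -2, 0, 0], [0, 0, 0, -2, 0], [0, 0, 0, 0, -2]]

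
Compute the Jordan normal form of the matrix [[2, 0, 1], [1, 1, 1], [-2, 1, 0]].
J = [[1, 1, 0], [0, 1, 1], [0, 0, 1]]

The characteristic polynomial is det(xI - A) = (x - 1)^3, so the eigenvalues are 1 (algebraic multiplicity 3).

For λ = 1: rank(A - I) = 2, rank((A - I)^2) = 1, rank((A - I)^3) = 0. The eigenspace has dimension 3 - 2 = 1, so there is 1 Jordan block; the rank sequence gives block sizes [3].

Assembling the blocks gives the Jordan form J above.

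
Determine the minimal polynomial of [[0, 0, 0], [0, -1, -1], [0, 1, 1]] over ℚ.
The characteristic polynomial factors as x^3. The minimal polynomial is ∏(x - λ)^{k_λ} where k_λ is the size of the largest Jordan block at λ.

For λ = 0: rank(A) = 1, and the largest Jordan block has size 2 (the smallest k with rank(A^k) = rank(A^(k+1))).

So m_A(x) = x^2.

m_A(x) = x^2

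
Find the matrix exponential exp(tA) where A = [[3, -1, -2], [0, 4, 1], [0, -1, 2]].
A has Jordan form J = [[3, 1, 0], [0, 3, 1], [0, 0, 3]] with A = PJP^{-1}, so e^{tA} = P e^{tJ} P^{-1}.

For a Jordan block J_k(λ), e^{tJ_k(λ)} = e^{λt} · (I + tN + t^2 N^2/2! + ... + t^{k-1} N^{k-1}/(k-1)!) where N is the nilpotent superdiagonal part.

Assembling the blocks and conjugating back gives the entries of e^{tA} as shown above.

e^{tA} = [[e^{3*t}, t*(t - 2)*e^{3*t}/2, t*(t - 4)*e^{3*t}/2], [0, (t + 1)*e^{3*t}, t*e^{3*t}], [0, -t*e^{3*t}, (1 - t)*e^{3*t}]]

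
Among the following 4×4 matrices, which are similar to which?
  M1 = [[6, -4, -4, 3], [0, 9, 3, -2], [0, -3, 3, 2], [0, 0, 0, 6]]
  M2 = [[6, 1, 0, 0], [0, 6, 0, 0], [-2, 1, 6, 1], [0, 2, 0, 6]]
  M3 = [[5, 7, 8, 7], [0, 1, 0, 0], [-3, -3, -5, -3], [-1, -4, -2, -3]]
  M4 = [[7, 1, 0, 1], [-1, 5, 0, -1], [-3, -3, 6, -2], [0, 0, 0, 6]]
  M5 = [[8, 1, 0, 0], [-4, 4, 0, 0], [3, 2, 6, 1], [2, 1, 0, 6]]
Characteristic polynomials: χ_{M1} = (x - 6)^4, χ_{M2} = (x - 6)^4, χ_{M3} = (x - 1)^2(x + 2)^2, χ_{M4} = (x - 6)^4, χ_{M5} = (x - 6)^4.

{M1, M2, M4, M5}: invariant factors (x - 6)^2, (x - 6)^2.

{M3}: invariant factors x - 1, (x - 1)(x + 2)^2.

Matrices are similar if and only if their invariant-factor lists agree; the partition into similarity classes is {M1, M2, M4, M5}, {M3}.

2 classes: {M1, M2, M4, M5}, {M3}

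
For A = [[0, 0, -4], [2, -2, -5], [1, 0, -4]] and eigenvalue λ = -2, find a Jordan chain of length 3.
We seek v_1 ∈ ker((A + 2I)^3) \ ker((A + 2I)^2), then set v_{i+1} = (A + 2I) v_i.

One such chain is v_1 = [[1, 1, 0]]^T, v_2 = [[2, 2, 1]]^T, v_3 = [[0, -1, 0]]^T. Check: (A + 2I) v_3 = [[0, 0, 0]]^T = 0.

v_1 = [[1, 1, 0]]^T, v_2 = [[2, 2, 1]]^T, v_3 = [[0, -1, 0]]^T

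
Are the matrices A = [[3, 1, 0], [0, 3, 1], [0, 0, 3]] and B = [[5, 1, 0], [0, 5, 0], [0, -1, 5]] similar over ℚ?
No.

trace(A) = 9 but trace(B) = 15. The trace is a similarity invariant, so A and B are not similar.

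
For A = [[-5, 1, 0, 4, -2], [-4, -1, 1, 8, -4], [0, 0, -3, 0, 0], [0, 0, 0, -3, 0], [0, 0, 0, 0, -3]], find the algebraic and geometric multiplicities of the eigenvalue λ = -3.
algebraic multiplicity 5, geometric multiplicity 3

The characteristic polynomial is (x + 3)^5, so the factor x + 3 appears with exponent 5: the algebraic multiplicity is 5.

rank(A + 3I) = 2, so the eigenspace has dimension 5 - 2 = 3: the geometric multiplicity is 3.

Since 3 < 5, A is not diagonalizable.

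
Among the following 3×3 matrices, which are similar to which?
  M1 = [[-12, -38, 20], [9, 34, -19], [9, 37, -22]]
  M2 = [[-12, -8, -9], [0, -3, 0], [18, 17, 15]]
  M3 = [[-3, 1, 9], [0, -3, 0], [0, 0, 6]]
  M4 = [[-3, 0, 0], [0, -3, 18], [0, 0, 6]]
2 classes: {M1, M2, M3}, {M4}

Characteristic polynomials: χ_{M1} = (x - 6)(x + 3)^2, χ_{M2} = (x - 6)(x + 3)^2, χ_{M3} = (x - 6)(x + 3)^2, χ_{M4} = (x - 6)(x + 3)^2.

{M1, M2, M3}: invariant factors (x - 6)(x + 3)^2.

{M4}: invariant factors x + 3, (x - 6)(x + 3).

Matrices are similar if and only if their invariant-factor lists agree; the partition into similarity classes is {M1, M2, M3}, {M4}.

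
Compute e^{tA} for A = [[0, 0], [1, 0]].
e^{tA} = [[1, 0], [t, 1]]

A has Jordan form J = [[0, 1], [0, 0]] with A = PJP^{-1}, so e^{tA} = P e^{tJ} P^{-1}.

For a Jordan block J_k(λ), e^{tJ_k(λ)} = e^{λt} · (I + tN + t^2 N^2/2! + ... + t^{k-1} N^{k-1}/(k-1)!) where N is the nilpotent superdiagonal part.

Assembling the blocks and conjugating back gives the entries of e^{tA} as shown above.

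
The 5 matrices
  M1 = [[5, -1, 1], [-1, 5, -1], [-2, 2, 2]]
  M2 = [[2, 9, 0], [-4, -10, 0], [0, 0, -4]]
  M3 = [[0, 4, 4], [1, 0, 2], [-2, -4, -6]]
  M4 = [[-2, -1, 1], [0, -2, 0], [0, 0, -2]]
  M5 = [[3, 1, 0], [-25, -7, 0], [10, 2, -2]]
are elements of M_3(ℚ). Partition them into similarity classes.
Characteristic polynomials: χ_{M1} = (x - 4)^3, χ_{M2} = (x + 4)^3, χ_{M3} = (x + 2)^3, χ_{M4} = (x + 2)^3, χ_{M5} = (x + 2)^3.

{M1}: invariant factors x - 4, (x - 4)^2.

{M2}: invariant factors x + 4, (x + 4)^2.

{M3, M4, M5}: invariant factors x + 2, (x + 2)^2.

Matrices are similar if and only if their invariant-factor lists agree; the partition into similarity classes is {M1}, {M2}, {M3, M4, M5}.

3 classes: {M1}, {M2}, {M3, M4, M5}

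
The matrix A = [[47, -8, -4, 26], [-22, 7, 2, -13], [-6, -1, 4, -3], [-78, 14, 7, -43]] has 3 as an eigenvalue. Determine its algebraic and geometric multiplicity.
algebraic multiplicity 1, geometric multiplicity 1

The characteristic polynomial is (x - 4)^3(x - 3), so the factor x - 3 appears with exponent 1: the algebraic multiplicity is 1.

rank(A - 3I) = 3, so the eigenspace has dimension 4 - 3 = 1: the geometric multiplicity is 1.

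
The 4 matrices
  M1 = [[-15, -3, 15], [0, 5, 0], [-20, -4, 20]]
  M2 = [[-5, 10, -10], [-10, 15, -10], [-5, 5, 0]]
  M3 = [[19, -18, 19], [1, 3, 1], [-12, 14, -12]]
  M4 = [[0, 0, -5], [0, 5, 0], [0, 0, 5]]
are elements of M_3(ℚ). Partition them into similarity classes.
Characteristic polynomials: χ_{M1} = x(x - 5)^2, χ_{M2} = x(x - 5)^2, χ_{M3} = x(x - 5)^2, χ_{M4} = x(x - 5)^2.

{M1, M3}: invariant factors x(x - 5)^2.

{M2, M4}: invariant factors x - 5, x(x - 5).

Matrices are similar if and only if their invariant-factor lists agree; the partition into similarity classes is {M1, M3}, {M2, M4}.

2 classes: {M1, M3}, {M2, M4}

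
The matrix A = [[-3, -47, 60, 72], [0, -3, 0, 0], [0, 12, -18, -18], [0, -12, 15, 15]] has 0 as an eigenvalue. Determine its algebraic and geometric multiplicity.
The characteristic polynomial is x(x + 3)^3, so the factor x appears with exponent 1: the algebraic multiplicity is 1.

rank(A) = 3, so the eigenspace has dimension 4 - 3 = 1: the geometric multiplicity is 1.

algebraic multiplicity 1, geometric multiplicity 1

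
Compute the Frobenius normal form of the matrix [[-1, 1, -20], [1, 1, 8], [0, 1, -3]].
R = [[0, 0, -6], [1, 0, 10], [0, 1, -3]]

The invariant factors of A (the non-unit diagonal entries of the Smith normal form of xI - A over ℚ[x]) are (x - 1)(x^2 + 4x - 6), each dividing the next. The characteristic polynomial is their product, (x - 1)(x^2 + 4x - 6).

The rational canonical form is the block-diagonal matrix of companion matrices C(f_i):
R = [[0, 0, -6], [1, 0, 10], [0, 1, -3]].

Note the characteristic polynomial does not split into linear factors over ℚ, so A has no Jordan form over ℚ; the rational canonical form exists over any field.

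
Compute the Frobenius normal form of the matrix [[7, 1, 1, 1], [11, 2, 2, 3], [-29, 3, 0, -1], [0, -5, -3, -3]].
R = [[0, 0, 0, -1], [1, 0, 0, 6], [0, 1, 0, -11], [0, 0, 1, 6]]

The invariant factors of A (the non-unit diagonal entries of the Smith normal form of xI - A over ℚ[x]) are (x^2 - 3x + 1)^2, each dividing the next. The characteristic polynomial is their product, (x^2 - 3x + 1)^2.

The rational canonical form is the block-diagonal matrix of companion matrices C(f_i):
R = [[0, 0, 0, -1], [1, 0, 0, 6], [0, 1, 0, -11], [0, 0, 1, 6]].

Note the characteristic polynomial does not split into linear factors over ℚ, so A has no Jordan form over ℚ; the rational canonical form exists over any field.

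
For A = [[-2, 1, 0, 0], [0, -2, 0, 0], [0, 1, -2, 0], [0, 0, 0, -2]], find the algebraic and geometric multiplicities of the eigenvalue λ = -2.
algebraic multiplicity 4, geometric multiplicity 3

The characteristic polynomial is (x + 2)^4, so the factor x + 2 appears with exponent 4: the algebraic multiplicity is 4.

rank(A + 2I) = 1, so the eigenspace has dimension 4 - 1 = 3: the geometric multiplicity is 3.

Since 3 < 4, A is not diagonalizable.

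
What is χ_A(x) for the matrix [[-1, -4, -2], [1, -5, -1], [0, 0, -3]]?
xI - A = [[x + 1, 4, 2], [-1, x + 5, 1], [0, 0, x + 3]].

Expanding det(xI - A) along the first row:
det(xI - A) = + (x + 1)·det([[x + 5, 1], [0, x + 3]]) - (4)·det([[-1, 1], [0, x + 3]]) + (2)·det([[-1, x + 5], [0, 0]]).

Evaluating gives χ_A(x) = x^3 + 9x^2 + 27x + 27 = (x + 3)^3.

χ_A(x) = (x + 3)^3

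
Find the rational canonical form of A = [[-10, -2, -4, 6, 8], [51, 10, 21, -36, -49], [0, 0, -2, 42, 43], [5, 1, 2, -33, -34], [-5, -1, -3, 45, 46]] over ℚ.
The invariant factors of A (the non-unit diagonal entries of the Smith normal form of xI - A over ℚ[x]) are (x - 6)(x - 5)(x^3 + 2), each dividing the next. The characteristic polynomial is their product, (x - 6)(x - 5)(x^3 + 2).

The rational canonical form is the block-diagonal matrix of companion matrices C(f_i):
R = [[0, 0, 0, 0, -60], [1, 0, 0, 0, 22], [0, 1, 0, 0, -2], [0, 0, 1, 0, -30], [0, 0, 0, 1, 11]].

Note the characteristic polynomial does not split into linear factors over ℚ, so A has no Jordan form over ℚ; the rational canonical form exists over any field.

R = [[0, 0, 0, 0, -60], [1, 0, 0, 0, 22], [0, 1, 0, 0, -2], [0, 0, 1, 0, -30], [0, 0, 0, 1, 11]]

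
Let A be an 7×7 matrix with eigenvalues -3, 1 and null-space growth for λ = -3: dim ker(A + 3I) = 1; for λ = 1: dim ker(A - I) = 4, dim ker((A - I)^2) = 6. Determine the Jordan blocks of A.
Jordan blocks: (-3, 1), (1, 2), (1, 2), (1, 1), (1, 1)

λ = -3: successive nullity increments [1] count blocks of size ≥ k; block sizes are [1].
λ = 1: successive nullity increments [4, 2] count blocks of size ≥ k; block sizes are [2, 2, 1, 1].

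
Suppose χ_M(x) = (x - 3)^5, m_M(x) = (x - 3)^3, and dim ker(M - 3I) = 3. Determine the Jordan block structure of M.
λ = 3: algebraic multiplicity 5 (exponent in χ_M), largest block size 3 (exponent in m_M), 3 blocks (geometric multiplicity). These force block sizes [3, 1, 1].

Jordan blocks: (3, 3), (3, 1), (3, 1)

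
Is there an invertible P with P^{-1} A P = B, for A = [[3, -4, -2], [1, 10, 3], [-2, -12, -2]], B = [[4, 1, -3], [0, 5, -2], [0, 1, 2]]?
Yes.

Two matrices over a field are similar if and only if they have the same invariant factors.

Both A and B have characteristic polynomial (x - 4)^2(x - 3) and minimal polynomial (x - 4)^2(x - 3). Computing further, both have invariant factors (x - 4)^2(x - 3). Hence A and B are similar.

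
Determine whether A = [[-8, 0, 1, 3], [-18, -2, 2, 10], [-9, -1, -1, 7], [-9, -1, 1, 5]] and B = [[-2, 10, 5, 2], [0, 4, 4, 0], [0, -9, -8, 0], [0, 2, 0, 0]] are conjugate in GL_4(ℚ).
Yes.

Two matrices over a field are similar if and only if they have the same invariant factors.

Both A and B have characteristic polynomial x(x + 2)^3 and minimal polynomial x(x + 2)^3. Computing further, both have invariant factors x(x + 2)^3. Hence A and B are similar.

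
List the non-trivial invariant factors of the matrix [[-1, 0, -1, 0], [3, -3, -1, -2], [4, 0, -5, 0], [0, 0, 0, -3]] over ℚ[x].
The Jordan structure of A has elementary divisors (x + 3)^3, (x + 3). Arranging the block sizes at each eigenvalue in decreasing order and taking row products gives the invariant factors.

Invariant factors (smallest first, each dividing the next): x + 3, (x + 3)^3.

Check: the last factor (x + 3)^3 is the minimal polynomial, and the product (x + 3)^4 is the characteristic polynomial.

x + 3, (x + 3)^3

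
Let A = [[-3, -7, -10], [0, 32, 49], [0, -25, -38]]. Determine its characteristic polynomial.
χ_A(x) = (x + 3)^3

xI - A = [[x + 3, 7, 10], [0, x - 32, -49], [0, 25, x + 38]].

Expanding det(xI - A) along the first row:
det(xI - A) = + (x + 3)·det([[x - 32, -49], [25, x + 38]]) - (7)·det([[0, -49], [0, x + 38]]) + (10)·det([[0, x - 32], [0, 25]]).

Evaluating gives χ_A(x) = x^3 + 9x^2 + 27x + 27 = (x + 3)^3.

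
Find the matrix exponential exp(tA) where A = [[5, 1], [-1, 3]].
A has Jordan form J = [[4, 1], [0, 4]] with A = PJP^{-1}, so e^{tA} = P e^{tJ} P^{-1}.

For a Jordan block J_k(λ), e^{tJ_k(λ)} = e^{λt} · (I + tN + t^2 N^2/2! + ... + t^{k-1} N^{k-1}/(k-1)!) where N is the nilpotent superdiagonal part.

Assembling the blocks and conjugating back gives the entries of e^{tA} as shown above.

e^{tA} = [[(t + 1)*e^{4*t}, t*e^{4*t}], [-t*e^{4*t}, (1 - t)*e^{4*t}]]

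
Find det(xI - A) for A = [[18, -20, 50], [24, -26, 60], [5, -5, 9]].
χ_A(x) = (x - 4)(x + 1)(x + 2)

xI - A = [[x - 18, 20, -50], [-24, x + 26, -60], [-5, 5, x - 9]].

Expanding det(xI - A) along the first row:
det(xI - A) = + (x - 18)·det([[x + 26, -60], [5, x - 9]]) - (20)·det([[-24, -60], [-5, x - 9]]) + (-50)·det([[-24, x + 26], [-5, 5]]).

Evaluating gives χ_A(x) = x^3 - x^2 - 10x - 8 = (x - 4)(x + 1)(x + 2).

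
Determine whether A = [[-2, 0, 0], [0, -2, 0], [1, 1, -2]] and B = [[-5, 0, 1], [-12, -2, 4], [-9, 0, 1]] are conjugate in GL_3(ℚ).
Yes.

Two matrices over a field are similar if and only if they have the same invariant factors.

Both A and B have characteristic polynomial (x + 2)^3 and minimal polynomial (x + 2)^2. Computing further, both have invariant factors x + 2, (x + 2)^2. Hence A and B are similar.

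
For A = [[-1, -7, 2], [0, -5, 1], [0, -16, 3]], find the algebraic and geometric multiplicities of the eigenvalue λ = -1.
The characteristic polynomial is (x + 1)^3, so the factor x + 1 appears with exponent 3: the algebraic multiplicity is 3.

rank(A + I) = 2, so the eigenspace has dimension 3 - 2 = 1: the geometric multiplicity is 1.

Since 1 < 3, A is not diagonalizable.

algebraic multiplicity 3, geometric multiplicity 1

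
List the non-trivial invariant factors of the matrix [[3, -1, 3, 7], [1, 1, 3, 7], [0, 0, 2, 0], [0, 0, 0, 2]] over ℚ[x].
x - 2, x - 2, (x - 2)^2

The Jordan structure of A has elementary divisors (x - 2)^2, (x - 2), (x - 2). Arranging the block sizes at each eigenvalue in decreasing order and taking row products gives the invariant factors.

Invariant factors (smallest first, each dividing the next): x - 2, x - 2, (x - 2)^2.

Check: the last factor (x - 2)^2 is the minimal polynomial, and the product (x - 2)^4 is the characteristic polynomial.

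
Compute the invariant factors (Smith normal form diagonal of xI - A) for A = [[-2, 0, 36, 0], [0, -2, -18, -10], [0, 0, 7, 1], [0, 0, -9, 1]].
x + 2, (x - 4)^2(x + 2)

The Jordan structure of A has elementary divisors (x + 2), (x + 2), (x - 4)^2. Arranging the block sizes at each eigenvalue in decreasing order and taking row products gives the invariant factors.

Invariant factors (smallest first, each dividing the next): x + 2, (x - 4)^2(x + 2).

Check: the last factor (x - 4)^2(x + 2) is the minimal polynomial, and the product (x - 4)^2(x + 2)^2 is the characteristic polynomial.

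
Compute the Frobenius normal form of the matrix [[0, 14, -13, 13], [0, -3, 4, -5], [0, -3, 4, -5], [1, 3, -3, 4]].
The invariant factors of A (the non-unit diagonal entries of the Smith normal form of xI - A over ℚ[x]) are x(x - 6)(x^2 + x - 3), each dividing the next. The characteristic polynomial is their product, x(x - 6)(x^2 + x - 3).

The rational canonical form is the block-diagonal matrix of companion matrices C(f_i):
R = [[0, 0, 0, 0], [1, 0, 0, -18], [0, 1, 0, 9], [0, 0, 1, 5]].

Note the characteristic polynomial does not split into linear factors over ℚ, so A has no Jordan form over ℚ; the rational canonical form exists over any field.

R = [[0, 0, 0, 0], [1, 0, 0, -18], [0, 1, 0, 9], [0, 0, 1, 5]]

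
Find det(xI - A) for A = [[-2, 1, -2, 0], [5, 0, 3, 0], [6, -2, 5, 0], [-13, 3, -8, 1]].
xI - A = [[x + 2, -1, 2, 0], [-5, x, -3, 0], [-6, 2, x - 5, 0], [13, -3, 8, x - 1]].

Expanding det(xI - A) along the first row:
det(xI - A) = + (x + 2)·det([[x, -3, 0], [2, x - 5, 0], [-3, 8, x - 1]]) - (-1)·det([[-5, -3, 0], [-6, x - 5, 0], [13, 8, x - 1]]) + (2)·det([[-5, x, 0], [-6, 2, 0], [13, -3, x - 1]]) - (0)·det([[-5, x, -3], [-6, 2, x - 5], [13, -3, 8]]).

Evaluating gives χ_A(x) = x^4 - 4x^3 + 6x^2 - 4x + 1 = (x - 1)^4.

χ_A(x) = (x - 1)^4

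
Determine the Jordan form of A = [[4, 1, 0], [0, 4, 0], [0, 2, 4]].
J = [[4, 1, 0], [0, 4, 0], [0, 0, 4]]

The characteristic polynomial is det(xI - A) = (x - 4)^3, so the eigenvalues are 4 (algebraic multiplicity 3).

For λ = 4: rank(A - 4I) = 1, rank((A - 4I)^2) = 0. The eigenspace has dimension 3 - 1 = 2, so there are 2 Jordan blocks; the rank sequence gives block sizes [2, 1].

Assembling the blocks gives the Jordan form J above.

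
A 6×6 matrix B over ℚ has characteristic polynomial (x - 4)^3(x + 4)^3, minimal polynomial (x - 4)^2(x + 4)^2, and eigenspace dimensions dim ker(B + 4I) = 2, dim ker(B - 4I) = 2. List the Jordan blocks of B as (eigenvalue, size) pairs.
Jordan blocks: (-4, 2), (-4, 1), (4, 2), (4, 1)

λ = -4: algebraic multiplicity 3 (exponent in χ_B), largest block size 2 (exponent in m_B), 2 blocks (geometric multiplicity). These force block sizes [2, 1].
λ = 4: algebraic multiplicity 3 (exponent in χ_B), largest block size 2 (exponent in m_B), 2 blocks (geometric multiplicity). These force block sizes [2, 1].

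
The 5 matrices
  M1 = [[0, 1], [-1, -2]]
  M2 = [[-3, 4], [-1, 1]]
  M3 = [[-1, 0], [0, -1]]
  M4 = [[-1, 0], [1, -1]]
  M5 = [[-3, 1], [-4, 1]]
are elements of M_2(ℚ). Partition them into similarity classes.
Characteristic polynomials: χ_{M1} = (x + 1)^2, χ_{M2} = (x + 1)^2, χ_{M3} = (x + 1)^2, χ_{M4} = (x + 1)^2, χ_{M5} = (x + 1)^2.

{M1, M2, M4, M5}: invariant factors (x + 1)^2.

{M3}: invariant factors x + 1, x + 1.

Matrices are similar if and only if their invariant-factor lists agree; the partition into similarity classes is {M1, M2, M4, M5}, {M3}.

2 classes: {M1, M2, M4, M5}, {M3}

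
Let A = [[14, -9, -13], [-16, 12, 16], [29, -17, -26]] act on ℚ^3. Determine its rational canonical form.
The invariant factors of A (the non-unit diagonal entries of the Smith normal form of xI - A over ℚ[x]) are x^3 - 3x + 4, each dividing the next. The characteristic polynomial is their product, x^3 - 3x + 4.

The rational canonical form is the block-diagonal matrix of companion matrices C(f_i):
R = [[0, 0, -4], [1, 0, 3], [0, 1, 0]].

Note the characteristic polynomial does not split into linear factors over ℚ, so A has no Jordan form over ℚ; the rational canonical form exists over any field.

R = [[0, 0, -4], [1, 0, 3], [0, 1, 0]]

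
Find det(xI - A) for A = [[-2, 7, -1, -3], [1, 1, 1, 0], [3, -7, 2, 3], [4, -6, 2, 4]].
χ_A(x) = (x - 2)(x - 1)^3

xI - A = [[x + 2, -7, 1, 3], [-1, x - 1, -1, 0], [-3, 7, x - 2, -3], [-4, 6, -2, x - 4]].

Expanding det(xI - A) along the first row:
det(xI - A) = + (x + 2)·det([[x - 1, -1, 0], [7, x - 2, -3], [6, -2, x - 4]]) - (-7)·det([[-1, -1, 0], [-3, x - 2, -3], [-4, -2, x - 4]]) + (1)·det([[-1, x - 1, 0], [-3, 7, -3], [-4, 6, x - 4]]) - (3)·det([[-1, x - 1, -1], [-3, 7, x - 2], [-4, 6, -2]]).

Evaluating gives χ_A(x) = x^4 - 5x^3 + 9x^2 - 7x + 2 = (x - 2)(x - 1)^3.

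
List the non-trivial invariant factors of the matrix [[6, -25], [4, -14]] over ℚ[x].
The Jordan structure of A has elementary divisors (x + 4)^2. Arranging the block sizes at each eigenvalue in decreasing order and taking row products gives the invariant factors.

Invariant factors (smallest first, each dividing the next): (x + 4)^2.

Check: the last factor (x + 4)^2 is the minimal polynomial, and the product (x + 4)^2 is the characteristic polynomial.

(x + 4)^2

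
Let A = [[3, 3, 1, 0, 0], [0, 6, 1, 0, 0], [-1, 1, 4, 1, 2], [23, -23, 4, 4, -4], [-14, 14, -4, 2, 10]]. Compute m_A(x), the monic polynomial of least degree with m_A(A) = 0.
m_A(x) = (x - 6)^3(x - 3)

The characteristic polynomial factors as (x - 6)^4(x - 3). The minimal polynomial is ∏(x - λ)^{k_λ} where k_λ is the size of the largest Jordan block at λ.

For λ = 3: rank(A - 3I) = 4, and the largest Jordan block has size 1 (the smallest k with rank((A - 3I)^k) = rank((A - 3I)^(k+1))).
For λ = 6: rank(A - 6I) = 3, and the largest Jordan block has size 3 (the smallest k with rank((A - 6I)^k) = rank((A - 6I)^(k+1))).

So m_A(x) = (x - 6)^3(x - 3).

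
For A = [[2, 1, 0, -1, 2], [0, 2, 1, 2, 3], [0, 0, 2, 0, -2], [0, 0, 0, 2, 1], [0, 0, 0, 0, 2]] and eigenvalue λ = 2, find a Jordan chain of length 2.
We seek v_1 ∈ ker((A - 2I)^2) \ ker(A - 2I), then set v_{i+1} = (A - 2I) v_i.

One such chain is v_1 = [[-1, 0, 0, -1, 1]]^T, v_2 = [[3, 1, -2, 1, 0]]^T. Check: (A - 2I) v_2 = [[0, 0, 0, 0, 0]]^T = 0.

v_1 = [[-1, 0, 0, -1, 1]]^T, v_2 = [[3, 1, -2, 1, 0]]^T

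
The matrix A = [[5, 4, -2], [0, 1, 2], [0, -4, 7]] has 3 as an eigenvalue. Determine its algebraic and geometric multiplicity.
The characteristic polynomial is (x - 5)^2(x - 3), so the factor x - 3 appears with exponent 1: the algebraic multiplicity is 1.

rank(A - 3I) = 2, so the eigenspace has dimension 3 - 2 = 1: the geometric multiplicity is 1.

algebraic multiplicity 1, geometric multiplicity 1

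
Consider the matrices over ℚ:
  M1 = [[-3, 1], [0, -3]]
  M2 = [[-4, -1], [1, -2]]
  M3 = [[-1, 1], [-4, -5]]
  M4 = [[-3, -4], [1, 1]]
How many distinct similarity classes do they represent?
2 classes: {M1, M2, M3}, {M4}

Characteristic polynomials: χ_{M1} = (x + 3)^2, χ_{M2} = (x + 3)^2, χ_{M3} = (x + 3)^2, χ_{M4} = (x + 1)^2.

{M1, M2, M3}: invariant factors (x + 3)^2.

{M4}: invariant factors (x + 1)^2.

Matrices are similar if and only if their invariant-factor lists agree; the partition into similarity classes is {M1, M2, M3}, {M4}.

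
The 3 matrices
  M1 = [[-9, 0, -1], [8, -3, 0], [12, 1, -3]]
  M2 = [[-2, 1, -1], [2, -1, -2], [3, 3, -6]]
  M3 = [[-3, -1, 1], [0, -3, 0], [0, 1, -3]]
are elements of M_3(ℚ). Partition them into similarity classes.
Characteristic polynomials: χ_{M1} = (x + 5)^3, χ_{M2} = (x + 3)^3, χ_{M3} = (x + 3)^3.

{M1}: invariant factors (x + 5)^3.

{M2}: invariant factors x + 3, (x + 3)^2.

{M3}: invariant factors (x + 3)^3.

Matrices are similar if and only if their invariant-factor lists agree; the partition into similarity classes is {M1}, {M2}, {M3}.

3 classes: {M1}, {M2}, {M3}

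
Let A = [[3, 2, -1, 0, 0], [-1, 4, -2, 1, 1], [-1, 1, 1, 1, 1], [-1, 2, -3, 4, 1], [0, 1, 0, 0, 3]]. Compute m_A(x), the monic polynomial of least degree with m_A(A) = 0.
The characteristic polynomial factors as (x - 3)^5. The minimal polynomial is ∏(x - λ)^{k_λ} where k_λ is the size of the largest Jordan block at λ.

For λ = 3: rank(A - 3I) = 3, and the largest Jordan block has size 3 (the smallest k with rank((A - 3I)^k) = rank((A - 3I)^(k+1))).

So m_A(x) = (x - 3)^3.

m_A(x) = (x - 3)^3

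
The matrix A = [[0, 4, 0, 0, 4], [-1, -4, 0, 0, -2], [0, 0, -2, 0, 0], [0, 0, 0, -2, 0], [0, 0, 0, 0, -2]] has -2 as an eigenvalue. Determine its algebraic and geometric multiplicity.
The characteristic polynomial is (x + 2)^5, so the factor x + 2 appears with exponent 5: the algebraic multiplicity is 5.

rank(A + 2I) = 1, so the eigenspace has dimension 5 - 1 = 4: the geometric multiplicity is 4.

Since 4 < 5, A is not diagonalizable.

algebraic multiplicity 5, geometric multiplicity 4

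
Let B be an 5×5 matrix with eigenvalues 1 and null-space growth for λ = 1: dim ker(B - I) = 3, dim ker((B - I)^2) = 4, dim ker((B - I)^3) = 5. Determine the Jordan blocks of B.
Jordan blocks: (1, 3), (1, 1), (1, 1)

λ = 1: successive nullity increments [3, 1, 1] count blocks of size ≥ k; block sizes are [3, 1, 1].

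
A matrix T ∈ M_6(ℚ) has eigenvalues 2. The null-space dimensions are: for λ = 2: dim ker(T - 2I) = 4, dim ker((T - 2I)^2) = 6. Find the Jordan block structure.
Jordan blocks: (2, 2), (2, 2), (2, 1), (2, 1)

λ = 2: successive nullity increments [4, 2] count blocks of size ≥ k; block sizes are [2, 2, 1, 1].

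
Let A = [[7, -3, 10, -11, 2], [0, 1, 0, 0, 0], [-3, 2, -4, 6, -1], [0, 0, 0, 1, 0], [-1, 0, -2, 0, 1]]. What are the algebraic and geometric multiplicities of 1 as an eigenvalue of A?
The characteristic polynomial is (x - 2)(x - 1)^4, so the factor x - 1 appears with exponent 4: the algebraic multiplicity is 4.

rank(A - I) = 3, so the eigenspace has dimension 5 - 3 = 2: the geometric multiplicity is 2.

Since 2 < 4, A is not diagonalizable.

algebraic multiplicity 4, geometric multiplicity 2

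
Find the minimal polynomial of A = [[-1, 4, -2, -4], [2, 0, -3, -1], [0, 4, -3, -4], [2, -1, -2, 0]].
The characteristic polynomial factors as (x + 1)^4. The minimal polynomial is ∏(x - λ)^{k_λ} where k_λ is the size of the largest Jordan block at λ.

For λ = -1: rank(A + I) = 2, and the largest Jordan block has size 3 (the smallest k with rank((A + I)^k) = rank((A + I)^(k+1))).

So m_A(x) = (x + 1)^3.

m_A(x) = (x + 1)^3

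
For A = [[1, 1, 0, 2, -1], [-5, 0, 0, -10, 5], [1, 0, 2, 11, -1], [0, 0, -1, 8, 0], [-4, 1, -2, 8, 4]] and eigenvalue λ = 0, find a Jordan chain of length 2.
v_1 = [[0, 1, 0, 0, 0]]^T, v_2 = [[1, 0, 0, 0, 1]]^T

We seek v_1 ∈ ker(A^2) \ ker(A), then set v_{i+1} = A v_i.

One such chain is v_1 = [[0, 1, 0, 0, 0]]^T, v_2 = [[1, 0, 0, 0, 1]]^T. Check: A v_2 = [[0, 0, 0, 0, 0]]^T = 0.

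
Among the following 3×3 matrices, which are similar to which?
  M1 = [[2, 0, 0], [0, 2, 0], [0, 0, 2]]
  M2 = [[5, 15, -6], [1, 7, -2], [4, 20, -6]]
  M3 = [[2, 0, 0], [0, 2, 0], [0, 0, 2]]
2 classes: {M1, M3}, {M2}

Characteristic polynomials: χ_{M1} = (x - 2)^3, χ_{M2} = (x - 2)^3, χ_{M3} = (x - 2)^3.

{M1, M3}: invariant factors x - 2, x - 2, x - 2.

{M2}: invariant factors x - 2, (x - 2)^2.

Matrices are similar if and only if their invariant-factor lists agree; the partition into similarity classes is {M1, M3}, {M2}.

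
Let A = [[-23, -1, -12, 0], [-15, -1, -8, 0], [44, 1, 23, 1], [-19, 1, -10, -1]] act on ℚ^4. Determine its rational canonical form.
The invariant factors of A (the non-unit diagonal entries of the Smith normal form of xI - A over ℚ[x]) are (x + 2)(x^3 + 3x + 2), each dividing the next. The characteristic polynomial is their product, (x + 2)(x^3 + 3x + 2).

The rational canonical form is the block-diagonal matrix of companion matrices C(f_i):
R = [[0, 0, 0, -4], [1, 0, 0, -8], [0, 1, 0, -3], [0, 0, 1, -2]].

Note the characteristic polynomial does not split into linear factors over ℚ, so A has no Jordan form over ℚ; the rational canonical form exists over any field.

R = [[0, 0, 0, -4], [1, 0, 0, -8], [0, 1, 0, -3], [0, 0, 1, -2]]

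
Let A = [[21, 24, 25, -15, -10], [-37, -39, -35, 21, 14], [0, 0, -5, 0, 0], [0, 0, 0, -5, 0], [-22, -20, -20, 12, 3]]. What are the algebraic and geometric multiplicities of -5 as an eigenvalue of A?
The characteristic polynomial is (x + 5)^5, so the factor x + 5 appears with exponent 5: the algebraic multiplicity is 5.

rank(A + 5I) = 2, so the eigenspace has dimension 5 - 2 = 3: the geometric multiplicity is 3.

Since 3 < 5, A is not diagonalizable.

algebraic multiplicity 5, geometric multiplicity 3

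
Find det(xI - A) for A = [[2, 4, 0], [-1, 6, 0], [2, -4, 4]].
xI - A = [[x - 2, -4, 0], [1, x - 6, 0], [-2, 4, x - 4]].

Expanding det(xI - A) along the first row:
det(xI - A) = + (x - 2)·det([[x - 6, 0], [4, x - 4]]) - (-4)·det([[1, 0], [-2, x - 4]]) + (0)·det([[1, x - 6], [-2, 4]]).

Evaluating gives χ_A(x) = x^3 - 12x^2 + 48x - 64 = (x - 4)^3.

χ_A(x) = (x - 4)^3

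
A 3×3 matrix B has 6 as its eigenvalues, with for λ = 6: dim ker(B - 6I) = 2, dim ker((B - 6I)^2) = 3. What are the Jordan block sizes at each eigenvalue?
Jordan blocks: (6, 2), (6, 1)

λ = 6: successive nullity increments [2, 1] count blocks of size ≥ k; block sizes are [2, 1].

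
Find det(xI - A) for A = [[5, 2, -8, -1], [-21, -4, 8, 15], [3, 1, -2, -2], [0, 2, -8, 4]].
xI - A = [[x - 5, -2, 8, 1], [21, x + 4, -8, -15], [-3, -1, x + 2, 2], [0, -2, 8, x - 4]].

Expanding det(xI - A) along the first row:
det(xI - A) = + (x - 5)·det([[x + 4, -8, -15], [-1, x + 2, 2], [-2, 8, x - 4]]) - (-2)·det([[21, -8, -15], [-3, x + 2, 2], [0, 8, x - 4]]) + (8)·det([[21, x + 4, -15], [-3, -1, 2], [0, -2, x - 4]]) - (1)·det([[21, x + 4, -8], [-3, -1, x + 2], [0, -2, 8]]).

Evaluating gives χ_A(x) = x^4 - 3x^3 - 14x^2 + 12x + 40 = (x - 5)(x - 2)(x + 2)^2.

χ_A(x) = (x - 5)(x - 2)(x + 2)^2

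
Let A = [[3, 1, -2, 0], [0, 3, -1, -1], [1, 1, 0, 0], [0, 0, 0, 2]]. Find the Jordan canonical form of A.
The characteristic polynomial is det(xI - A) = (x - 2)^4, so the eigenvalues are 2 (algebraic multiplicity 4).

For λ = 2: rank(A - 2I) = 2, rank((A - 2I)^2) = 1, rank((A - 2I)^3) = 0. The eigenspace has dimension 4 - 2 = 2, so there are 2 Jordan blocks; the rank sequence gives block sizes [3, 1].

Assembling the blocks gives the Jordan form J above.

J = [[2, 1, 0, 0], [0, 2, 1, 0], [0, 0, 2, 0], [0, 0, 0, 2]]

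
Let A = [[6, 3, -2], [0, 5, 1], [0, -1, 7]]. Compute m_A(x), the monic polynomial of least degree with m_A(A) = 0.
The characteristic polynomial factors as (x - 6)^3. The minimal polynomial is ∏(x - λ)^{k_λ} where k_λ is the size of the largest Jordan block at λ.

For λ = 6: rank(A - 6I) = 2, and the largest Jordan block has size 3 (the smallest k with rank((A - 6I)^k) = rank((A - 6I)^(k+1))).

So m_A(x) = (x - 6)^3.

m_A(x) = (x - 6)^3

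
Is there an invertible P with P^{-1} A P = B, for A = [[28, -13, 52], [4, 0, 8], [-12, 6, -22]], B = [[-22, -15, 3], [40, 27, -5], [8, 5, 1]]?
Two matrices over a field are similar if and only if they have the same invariant factors.

Both A and B have characteristic polynomial (x - 2)^3 and minimal polynomial (x - 2)^2. Computing further, both have invariant factors x - 2, (x - 2)^2. Hence A and B are similar.

Yes.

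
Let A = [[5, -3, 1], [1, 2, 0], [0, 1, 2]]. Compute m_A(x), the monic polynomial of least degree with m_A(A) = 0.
The characteristic polynomial factors as (x - 3)^3. The minimal polynomial is ∏(x - λ)^{k_λ} where k_λ is the size of the largest Jordan block at λ.

For λ = 3: rank(A - 3I) = 2, and the largest Jordan block has size 3 (the smallest k with rank((A - 3I)^k) = rank((A - 3I)^(k+1))).

So m_A(x) = (x - 3)^3.

m_A(x) = (x - 3)^3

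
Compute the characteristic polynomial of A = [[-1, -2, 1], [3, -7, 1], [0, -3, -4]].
χ_A(x) = (x + 4)^3

xI - A = [[x + 1, 2, -1], [-3, x + 7, -1], [0, 3, x + 4]].

Expanding det(xI - A) along the first row:
det(xI - A) = + (x + 1)·det([[x + 7, -1], [3, x + 4]]) - (2)·det([[-3, -1], [0, x + 4]]) + (-1)·det([[-3, x + 7], [0, 3]]).

Evaluating gives χ_A(x) = x^3 + 12x^2 + 48x + 64 = (x + 4)^3.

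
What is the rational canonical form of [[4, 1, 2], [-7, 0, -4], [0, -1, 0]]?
The invariant factors of A (the non-unit diagonal entries of the Smith normal form of xI - A over ℚ[x]) are (x - 2)(x^2 - 2x - 1), each dividing the next. The characteristic polynomial is their product, (x - 2)(x^2 - 2x - 1).

The rational canonical form is the block-diagonal matrix of companion matrices C(f_i):
R = [[0, 0, -2], [1, 0, -3], [0, 1, 4]].

Note the characteristic polynomial does not split into linear factors over ℚ, so A has no Jordan form over ℚ; the rational canonical form exists over any field.

R = [[0, 0, -2], [1, 0, -3], [0, 1, 4]]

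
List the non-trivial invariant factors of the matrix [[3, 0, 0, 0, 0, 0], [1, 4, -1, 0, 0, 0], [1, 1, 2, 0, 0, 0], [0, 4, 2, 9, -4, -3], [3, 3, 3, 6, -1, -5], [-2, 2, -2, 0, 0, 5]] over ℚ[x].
The Jordan structure of A has elementary divisors (x - 3)^2, (x - 3), (x - 3), (x - 5)^2. Arranging the block sizes at each eigenvalue in decreasing order and taking row products gives the invariant factors.

Invariant factors (smallest first, each dividing the next): x - 3, x - 3, (x - 5)^2(x - 3)^2.

Check: the last factor (x - 5)^2(x - 3)^2 is the minimal polynomial, and the product (x - 5)^2(x - 3)^4 is the characteristic polynomial.

x - 3, x - 3, (x - 5)^2(x - 3)^2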